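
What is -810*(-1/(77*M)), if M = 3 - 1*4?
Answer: -810/77 ≈ -10.519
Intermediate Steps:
M = -1 (M = 3 - 4 = -1)
-810*(-1/(77*M)) = -810/((-1*(-77))) = -810/77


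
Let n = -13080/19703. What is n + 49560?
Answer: 976467600/19703 ≈ 49559.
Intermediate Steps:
n = -13080/19703 (n = -13080*1/19703 = -13080/19703 ≈ -0.66386)
n + 49560 = -13080/19703 + 49560 = 976467600/19703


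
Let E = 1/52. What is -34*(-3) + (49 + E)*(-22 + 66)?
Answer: 29365/13 ≈ 2258.8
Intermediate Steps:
E = 1/52 ≈ 0.019231
-34*(-3) + (49 + E)*(-22 + 66) = -34*(-3) + (49 + 1/52)*(-22 + 66) = 102 + (2549/52)*44 = 102 + 28039/13 = 29365/13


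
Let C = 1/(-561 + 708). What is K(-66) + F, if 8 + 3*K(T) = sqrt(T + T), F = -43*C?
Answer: -145/49 + 2*I*sqrt(33)/3 ≈ -2.9592 + 3.8297*I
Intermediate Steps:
C = 1/147 ≈ 0.0068027
F = -43/147 (F = -43*1/147 = -43/147 ≈ -0.29252)
K(T) = -8/3 + sqrt(2)*sqrt(T)/3 (K(T) = -8/3 + sqrt(T + T)/3 = -8/3 + sqrt(2*T)/3 = -8/3 + (sqrt(2)*sqrt(T))/3 = -8/3 + sqrt(2)*sqrt(T)/3)
K(-66) + F = (-8/3 + sqrt(2)*sqrt(-66)/3) - 43/147 = (-8/3 + sqrt(2)*(I*sqrt(66))/3) - 43/147 = (-8/3 + 2*I*sqrt(33)/3) - 43/147 = -145/49 + 2*I*sqrt(33)/3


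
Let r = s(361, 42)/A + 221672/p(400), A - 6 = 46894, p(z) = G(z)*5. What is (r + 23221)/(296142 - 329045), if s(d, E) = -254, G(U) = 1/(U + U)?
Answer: -832257876323/771575350 ≈ -1078.6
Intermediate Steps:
G(U) = 1/(2*U)
p(z) = 5/(2*z) (p(z) = (1/(2*z))*5 = 5/(2*z))
A = 46900 (A = 6 + 46894 = 46900)
r = 831713343873/23450 (r = -254/46900 + 221672/(((5/2)/400)) = -254*1/46900 + 221672/(((5/2)*(1/400))) = -127/23450 + 221672/(1/160) = -127/23450 + 221672*160 = -127/23450 + 35467520 = 831713343873/23450 ≈ 3.5468e+7)
(r + 23221)/(296142 - 329045) = (831713343873/23450 + 23221)/(296142 - 329045) = (832257876323/23450)/(-32903) = (832257876323/23450)*(-1/32903) = -832257876323/771575350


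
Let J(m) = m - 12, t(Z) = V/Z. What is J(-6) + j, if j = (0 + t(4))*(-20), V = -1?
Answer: -13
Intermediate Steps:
t(Z) = -1/Z
J(m) = -12 + m
j = 5 (j = (0 - 1/4)*(-20) = -1/4*(-20) = 5)
J(-6) + j = (-12 - 6) + 5 = -18 + 5 = -13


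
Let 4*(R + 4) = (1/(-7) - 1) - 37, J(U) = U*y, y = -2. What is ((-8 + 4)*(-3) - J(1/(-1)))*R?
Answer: -1895/14 ≈ -135.36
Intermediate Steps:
J(U) = -2*U (J(U) = U*(-2) = -2*U)
R = -379/28 (R = -4 + ((1/(-7) - 1) - 37)/4 = -4 + ((-1/7 - 1) - 37)/4 = -4 + (-8/7 - 37)/4 = -4 + (1/4)*(-267/7) = -4 - 267/28 = -379/28 ≈ -13.536)
((-8 + 4)*(-3) - J(1/(-1)))*R = ((-8 + 4)*(-3) - (-2)/(-1))*(-379/28) = (-4*(-3) - (-2)*(-1))*(-379/28) = (12 - 1*2)*(-379/28) = (12 - 2)*(-379/28) = 10*(-379/28) = -1895/14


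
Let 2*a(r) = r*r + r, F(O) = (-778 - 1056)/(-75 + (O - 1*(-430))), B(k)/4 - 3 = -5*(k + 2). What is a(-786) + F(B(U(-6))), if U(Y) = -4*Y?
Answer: 47203099/153 ≈ 3.0852e+5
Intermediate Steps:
B(k) = -28 - 20*k (B(k) = 12 + 4*(-5*(k + 2)) = 12 + 4*(-5*(2 + k)) = 12 + 4*(-10 - 5*k) = 12 + (-40 - 20*k) = -28 - 20*k)
F(O) = -1834/(355 + O) (F(O) = -1834/(-75 + (O + 430)) = -1834/(-75 + (430 + O)) = -1834/(355 + O))
a(r) = r/2 + r²/2 (a(r) = (r*r + r)/2 = (r² + r)/2 = (r + r²)/2 = r/2 + r²/2)
a(-786) + F(B(U(-6))) = (½)*(-786)*(1 - 786) - 1834/(355 + (-28 - (-80)*(-6))) = (½)*(-786)*(-785) - 1834/(355 + (-28 - 20*24)) = 308505 - 1834/(355 + (-28 - 480)) = 308505 - 1834/(355 - 508) = 308505 - 1834/(-153) = 308505 - 1834*(-1/153) = 308505 + 1834/153 = 47203099/153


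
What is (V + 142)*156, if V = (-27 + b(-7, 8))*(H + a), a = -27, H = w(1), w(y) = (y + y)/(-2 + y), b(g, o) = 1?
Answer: 139776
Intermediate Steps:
w(y) = 2*y/(-2 + y) (w(y) = (2*y)/(-2 + y) = 2*y/(-2 + y))
H = -2 (H = 2*1/(-2 + 1) = 2*1/(-1) = 2*1*(-1) = -2)
V = 754 (V = (-27 + 1)*(-2 - 27) = -26*(-29) = 754)
(V + 142)*156 = (754 + 142)*156 = 896*156 = 139776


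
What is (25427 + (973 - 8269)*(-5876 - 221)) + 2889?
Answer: 44512028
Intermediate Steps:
(25427 + (973 - 8269)*(-5876 - 221)) + 2889 = (25427 - 7296*(-6097)) + 2889 = (25427 + 44483712) + 2889 = 44509139 + 2889 = 44512028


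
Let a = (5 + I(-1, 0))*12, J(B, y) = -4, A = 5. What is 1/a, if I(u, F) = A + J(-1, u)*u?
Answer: 1/168 ≈ 0.0059524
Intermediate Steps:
I(u, F) = 5 - 4*u
a = 168 (a = (5 + (5 - 4*(-1)))*12 = (5 + (5 + 4))*12 = (5 + 9)*12 = 14*12 = 168)
1/a = 1/168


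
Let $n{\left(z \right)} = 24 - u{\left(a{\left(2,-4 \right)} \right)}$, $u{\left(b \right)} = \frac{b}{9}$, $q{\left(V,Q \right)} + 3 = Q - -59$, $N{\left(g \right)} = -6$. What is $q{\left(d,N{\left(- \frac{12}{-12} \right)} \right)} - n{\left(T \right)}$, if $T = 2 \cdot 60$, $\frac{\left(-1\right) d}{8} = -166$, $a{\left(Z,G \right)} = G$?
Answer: $\frac{230}{9} \approx 25.556$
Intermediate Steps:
$d = 1328$ ($d = \left(-8\right) \left(-166\right) = 1328$)
$q{\left(V,Q \right)} = 56 + Q$ ($q{\left(V,Q \right)} = -3 + \left(Q - -59\right) = -3 + \left(Q + 59\right) = -3 + \left(59 + Q\right) = 56 + Q$)
$T = 120$
$u{\left(b \right)} = \frac{b}{9}$ ($u{\left(b \right)} = b \frac{1}{9} = \frac{b}{9}$)
$n{\left(z \right)} = \frac{220}{9}$ ($n{\left(z \right)} = 24 - \frac{1}{9} \left(-4\right) = 24 - - \frac{4}{9} = 24 + \frac{4}{9} = \frac{220}{9}$)
$q{\left(d,N{\left(- \frac{12}{-12} \right)} \right)} - n{\left(T \right)} = \left(56 - 6\right) - \frac{220}{9} = 50 - \frac{220}{9} = \frac{230}{9}$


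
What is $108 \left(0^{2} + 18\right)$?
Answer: $1944$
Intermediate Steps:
$108 \left(0^{2} + 18\right) = 108 \left(0 + 18\right) = 108 \cdot 18 = 1944$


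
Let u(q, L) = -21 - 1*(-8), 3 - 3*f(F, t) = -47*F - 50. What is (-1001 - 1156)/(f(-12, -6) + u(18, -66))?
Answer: 6471/550 ≈ 11.765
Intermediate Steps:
f(F, t) = 53/3 + 47*F/3 (f(F, t) = 1 - (-47*F - 50)/3 = 1 - (-50 - 47*F)/3 = 1 + (50/3 + 47*F/3) = 53/3 + 47*F/3)
u(q, L) = -13 (u(q, L) = -21 + 8 = -13)
(-1001 - 1156)/(f(-12, -6) + u(18, -66)) = (-1001 - 1156)/((53/3 + (47/3)*(-12)) - 13) = -2157/((53/3 - 188) - 13) = -2157/(-511/3 - 13) = -2157/(-550/3) = -2157*(-3/550) = 6471/550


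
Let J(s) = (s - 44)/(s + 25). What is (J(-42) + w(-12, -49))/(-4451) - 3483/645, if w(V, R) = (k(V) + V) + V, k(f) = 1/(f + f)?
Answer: -48993491/9080040 ≈ -5.3957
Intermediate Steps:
k(f) = 1/(2*f)
J(s) = (-44 + s)/(25 + s)
w(V, R) = 1/(2*V) + 2*V (w(V, R) = (1/(2*V) + V) + V = (V + 1/(2*V)) + V = 1/(2*V) + 2*V)
(J(-42) + w(-12, -49))/(-4451) - 3483/645 = ((-44 - 42)/(25 - 42) + ((½)/(-12) + 2*(-12)))/(-4451) - 3483/645 = (-86/(-17) + ((½)*(-1/12) - 24))*(-1/4451) - 3483*1/645 = (-1/17*(-86) + (-1/24 - 24))*(-1/4451) - 27/5 = (86/17 - 577/24)*(-1/4451) - 27/5 = -7745/408*(-1/4451) - 27/5 = 7745/1816008 - 27/5 = -48993491/9080040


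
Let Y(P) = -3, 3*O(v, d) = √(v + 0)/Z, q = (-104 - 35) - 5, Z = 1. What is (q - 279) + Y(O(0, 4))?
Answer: -426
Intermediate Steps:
q = -144 (q = -139 - 5 = -144)
O(v, d) = √v/3 (O(v, d) = (√(v + 0)/1)/3 = (√v*1)/3 = √v/3)
(q - 279) + Y(O(0, 4)) = (-144 - 279) - 3 = -423 - 3 = -426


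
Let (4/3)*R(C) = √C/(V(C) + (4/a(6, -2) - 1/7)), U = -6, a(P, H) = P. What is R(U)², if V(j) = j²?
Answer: -11907/4706312 ≈ -0.0025300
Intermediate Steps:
R(C) = 3*√C/(4*(11/21 + C²)) (R(C) = 3*(√C/(C² + (4/6 - 1/7)))/4 = 3*(√C/(C² + (4*(⅙) - 1*⅐)))/4 = 3*(√C/(C² + (⅔ - ⅐)))/4 = 3*(√C/(C² + 11/21))/4 = 3*(√C/(11/21 + C²))/4 = 3*√C/(4*(11/21 + C²)))
R(U)² = (63*√(-6)/(4*(11 + 21*(-6)²)))² = (63*(I*√6)/(4*(11 + 21*36)))² = (63*(I*√6)/(4*(11 + 756)))² = ((63/4)*(I*√6)/767)² = ((63/4)*(I*√6)*(1/767))² = (63*I*√6/3068)² = -11907/4706312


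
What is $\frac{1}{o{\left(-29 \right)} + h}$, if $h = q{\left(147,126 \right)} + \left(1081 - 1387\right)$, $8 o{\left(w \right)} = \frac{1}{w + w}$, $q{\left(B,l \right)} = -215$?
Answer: $- \frac{464}{241745} \approx -0.0019194$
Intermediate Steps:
$o{\left(w \right)} = \frac{1}{16 w}$ ($o{\left(w \right)} = \frac{1}{8 \left(w + w\right)} = \frac{1}{8 \cdot 2 w} = \frac{\frac{1}{2} \frac{1}{w}}{8} = \frac{1}{16 w}$)
$h = -521$ ($h = -215 + \left(1081 - 1387\right) = -215 - 306 = -521$)
$\frac{1}{o{\left(-29 \right)} + h} = \frac{1}{\frac{1}{16 \left(-29\right)} - 521} = \frac{1}{\frac{1}{16} \left(- \frac{1}{29}\right) - 521} = \frac{1}{- \frac{1}{464} - 521} = \frac{1}{- \frac{241745}{464}} = - \frac{464}{241745}$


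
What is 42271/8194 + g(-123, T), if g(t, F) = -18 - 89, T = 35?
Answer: -834487/8194 ≈ -101.84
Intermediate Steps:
g(t, F) = -107
42271/8194 + g(-123, T) = 42271/8194 - 107 = -834487/8194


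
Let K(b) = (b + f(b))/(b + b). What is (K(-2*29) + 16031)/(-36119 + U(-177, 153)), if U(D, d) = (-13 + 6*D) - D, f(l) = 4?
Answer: -929825/2146986 ≈ -0.43308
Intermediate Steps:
K(b) = (4 + b)/(2*b) (K(b) = (b + 4)/(b + b) = (4 + b)/((2*b)) = (4 + b)*(1/(2*b)) = (4 + b)/(2*b))
U(D, d) = -13 + 5*D
(K(-2*29) + 16031)/(-36119 + U(-177, 153)) = ((4 - 2*29)/(2*((-2*29))) + 16031)/(-36119 + (-13 + 5*(-177))) = ((1/2)*(4 - 58)/(-58) + 16031)/(-36119 + (-13 - 885)) = ((1/2)*(-1/58)*(-54) + 16031)/(-36119 - 898) = (27/58 + 16031)/(-37017) = (929825/58)*(-1/37017) = -929825/2146986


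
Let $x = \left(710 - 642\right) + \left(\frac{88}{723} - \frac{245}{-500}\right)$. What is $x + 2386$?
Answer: $\frac{177468427}{72300} \approx 2454.6$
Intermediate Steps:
$x = \frac{4960627}{72300}$ ($x = 68 + \left(88 \cdot \frac{1}{723} - - \frac{49}{100}\right) = 68 + \left(\frac{88}{723} + \frac{49}{100}\right) = 68 + \frac{44227}{72300} = \frac{4960627}{72300} \approx 68.612$)
$x + 2386 = \frac{4960627}{72300} + 2386 = \frac{177468427}{72300}$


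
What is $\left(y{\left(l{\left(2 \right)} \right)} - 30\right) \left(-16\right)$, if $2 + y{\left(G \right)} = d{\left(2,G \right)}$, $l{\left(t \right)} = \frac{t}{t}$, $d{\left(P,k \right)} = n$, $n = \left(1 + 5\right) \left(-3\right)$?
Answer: $800$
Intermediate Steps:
$n = -18$ ($n = 6 \left(-3\right) = -18$)
$d{\left(P,k \right)} = -18$
$l{\left(t \right)} = 1$
$y{\left(G \right)} = -20$ ($y{\left(G \right)} = -2 - 18 = -20$)
$\left(y{\left(l{\left(2 \right)} \right)} - 30\right) \left(-16\right) = \left(-20 - 30\right) \left(-16\right) = \left(-50\right) \left(-16\right) = 800$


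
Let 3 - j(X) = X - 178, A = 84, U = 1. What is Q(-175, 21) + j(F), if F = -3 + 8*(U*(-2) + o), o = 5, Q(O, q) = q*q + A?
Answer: 685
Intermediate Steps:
Q(O, q) = 84 + q² (Q(O, q) = q*q + 84 = q² + 84 = 84 + q²)
F = 21 (F = -3 + 8*(1*(-2) + 5) = -3 + 8*(-2 + 5) = -3 + 8*3 = -3 + 24 = 21)
j(X) = 181 - X (j(X) = 3 - (X - 178) = 3 - (-178 + X) = 3 + (178 - X) = 181 - X)
Q(-175, 21) + j(F) = (84 + 21²) + (181 - 1*21) = (84 + 441) + (181 - 21) = 525 + 160 = 685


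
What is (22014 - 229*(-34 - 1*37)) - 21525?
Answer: 16748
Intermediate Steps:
(22014 - 229*(-34 - 1*37)) - 21525 = (22014 - 229*(-34 - 37)) - 21525 = (22014 - 229*(-71)) - 21525 = (22014 + 16259) - 21525 = 38273 - 21525 = 16748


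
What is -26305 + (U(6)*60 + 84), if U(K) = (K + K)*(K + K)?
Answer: -17581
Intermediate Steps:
U(K) = 4*K² (U(K) = (2*K)*(2*K) = 4*K²)
-26305 + (U(6)*60 + 84) = -26305 + ((4*6²)*60 + 84) = -26305 + ((4*36)*60 + 84) = -26305 + (144*60 + 84) = -26305 + (8640 + 84) = -26305 + 8724 = -17581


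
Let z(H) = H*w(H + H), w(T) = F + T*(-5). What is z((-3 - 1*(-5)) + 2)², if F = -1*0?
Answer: 25600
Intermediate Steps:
F = 0
w(T) = -5*T (w(T) = 0 + T*(-5) = 0 - 5*T = -5*T)
z(H) = -10*H² (z(H) = H*(-5*(H + H)) = H*(-10*H) = -10*H²)
z((-3 - 1*(-5)) + 2)² = (-10*((-3 - 1*(-5)) + 2)²)² = (-10*((-3 + 5) + 2)²)² = (-10*(2 + 2)²)² = (-10*4²)² = (-10*16)² = (-160)² = 25600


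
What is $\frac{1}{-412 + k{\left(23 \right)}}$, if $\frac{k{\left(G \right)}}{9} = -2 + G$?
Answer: $- \frac{1}{223} \approx -0.0044843$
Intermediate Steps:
$k{\left(G \right)} = -18 + 9 G$ ($k{\left(G \right)} = 9 \left(-2 + G\right) = -18 + 9 G$)
$\frac{1}{-412 + k{\left(23 \right)}} = \frac{1}{-412 + \left(-18 + 9 \cdot 23\right)} = \frac{1}{-412 + \left(-18 + 207\right)} = \frac{1}{-412 + 189} = \frac{1}{-223} = - \frac{1}{223}$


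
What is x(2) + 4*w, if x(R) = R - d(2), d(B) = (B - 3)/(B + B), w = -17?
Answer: -263/4 ≈ -65.750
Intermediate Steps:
d(B) = (-3 + B)/(2*B) (d(B) = (-3 + B)/((2*B)) = (-3 + B)*(1/(2*B)) = (-3 + B)/(2*B))
x(R) = ¼ + R (x(R) = R - (-3 + 2)/(2*2) = R - (-1)/(2*2) = R - 1*(-¼) = R + ¼ = ¼ + R)
x(2) + 4*w = (¼ + 2) + 4*(-17) = 9/4 - 68 = -263/4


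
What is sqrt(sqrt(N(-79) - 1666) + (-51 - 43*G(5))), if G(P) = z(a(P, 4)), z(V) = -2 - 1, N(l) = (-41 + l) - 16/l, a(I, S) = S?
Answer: sqrt(486798 + 79*I*sqrt(11145162))/79 ≈ 9.1299 + 2.3143*I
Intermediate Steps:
N(l) = -41 + l - 16/l
z(V) = -3
G(P) = -3
sqrt(sqrt(N(-79) - 1666) + (-51 - 43*G(5))) = sqrt(sqrt((-41 - 79 - 16/(-79)) - 1666) + (-51 - 43*(-3))) = sqrt(sqrt((-41 - 79 - 16*(-1/79)) - 1666) + (-51 + 129)) = sqrt(sqrt((-41 - 79 + 16/79) - 1666) + 78) = sqrt(sqrt(-9464/79 - 1666) + 78) = sqrt(sqrt(-141078/79) + 78) = sqrt(I*sqrt(11145162)/79 + 78) = sqrt(78 + I*sqrt(11145162)/79)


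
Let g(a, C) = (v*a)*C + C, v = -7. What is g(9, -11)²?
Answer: 465124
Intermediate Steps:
g(a, C) = C - 7*C*a (g(a, C) = (-7*a)*C + C = -7*C*a + C = C - 7*C*a)
g(9, -11)² = (-11*(1 - 7*9))² = (-11*(1 - 63))² = (-11*(-62))² = 682² = 465124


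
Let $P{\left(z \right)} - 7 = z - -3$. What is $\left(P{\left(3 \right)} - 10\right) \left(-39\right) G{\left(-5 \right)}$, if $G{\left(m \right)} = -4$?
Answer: $468$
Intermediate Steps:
$P{\left(z \right)} = 10 + z$ ($P{\left(z \right)} = 7 + \left(z - -3\right) = 7 + \left(z + 3\right) = 7 + \left(3 + z\right) = 10 + z$)
$\left(P{\left(3 \right)} - 10\right) \left(-39\right) G{\left(-5 \right)} = \left(\left(10 + 3\right) - 10\right) \left(-39\right) \left(-4\right) = \left(13 - 10\right) \left(-39\right) \left(-4\right) = 3 \left(-39\right) \left(-4\right) = \left(-117\right) \left(-4\right) = 468$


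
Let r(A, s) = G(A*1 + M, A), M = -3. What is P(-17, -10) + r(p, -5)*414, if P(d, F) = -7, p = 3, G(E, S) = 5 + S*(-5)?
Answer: -4147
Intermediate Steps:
G(E, S) = 5 - 5*S
r(A, s) = 5 - 5*A
P(-17, -10) + r(p, -5)*414 = -7 + (5 - 5*3)*414 = -7 + (5 - 15)*414 = -7 - 10*414 = -7 - 4140 = -4147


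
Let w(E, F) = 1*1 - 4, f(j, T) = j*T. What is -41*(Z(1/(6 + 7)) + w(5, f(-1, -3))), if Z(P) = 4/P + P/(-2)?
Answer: -52193/26 ≈ -2007.4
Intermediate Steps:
Z(P) = 4/P - P/2 (Z(P) = 4/P + P*(-½) = 4/P - P/2)
f(j, T) = T*j
w(E, F) = -3 (w(E, F) = 1 - 4 = -3)
-41*(Z(1/(6 + 7)) + w(5, f(-1, -3))) = -41*((4/(1/(6 + 7)) - 1/(2*(6 + 7))) - 3) = -41*((4/(1/13) - ½/13) - 3) = -41*((4/(1/13) - ½*1/13) - 3) = -41*((4*13 - 1/26) - 3) = -41*((52 - 1/26) - 3) = -41*(1351/26 - 3) = -41*1273/26 = -52193/26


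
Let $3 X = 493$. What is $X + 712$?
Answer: $\frac{2629}{3} \approx 876.33$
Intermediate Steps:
$X = \frac{493}{3}$ ($X = \frac{1}{3} \cdot 493 = \frac{493}{3} \approx 164.33$)
$X + 712 = \frac{493}{3} + 712 = \frac{2629}{3}$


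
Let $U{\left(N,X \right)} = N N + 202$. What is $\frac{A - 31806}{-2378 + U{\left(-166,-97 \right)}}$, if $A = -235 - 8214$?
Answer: $- \frac{8051}{5076} \approx -1.5861$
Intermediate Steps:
$U{\left(N,X \right)} = 202 + N^{2}$ ($U{\left(N,X \right)} = N^{2} + 202 = 202 + N^{2}$)
$A = -8449$ ($A = -235 - 8214 = -8449$)
$\frac{A - 31806}{-2378 + U{\left(-166,-97 \right)}} = \frac{-8449 - 31806}{-2378 + \left(202 + \left(-166\right)^{2}\right)} = - \frac{40255}{-2378 + \left(202 + 27556\right)} = - \frac{40255}{-2378 + 27758} = - \frac{40255}{25380} = \left(-40255\right) \frac{1}{25380} = - \frac{8051}{5076}$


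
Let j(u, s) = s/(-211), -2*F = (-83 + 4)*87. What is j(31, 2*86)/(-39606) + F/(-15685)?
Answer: -28715672189/131077443210 ≈ -0.21907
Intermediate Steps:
F = 6873/2 (F = -(-83 + 4)*87/2 = -(-79)*87/2 = -½*(-6873) = 6873/2 ≈ 3436.5)
j(u, s) = -s/211 (j(u, s) = s*(-1/211) = -s/211)
j(31, 2*86)/(-39606) + F/(-15685) = -2*86/211/(-39606) + (6873/2)/(-15685) = -1/211*172*(-1/39606) + (6873/2)*(-1/15685) = -172/211*(-1/39606) - 6873/31370 = 86/4178433 - 6873/31370 = -28715672189/131077443210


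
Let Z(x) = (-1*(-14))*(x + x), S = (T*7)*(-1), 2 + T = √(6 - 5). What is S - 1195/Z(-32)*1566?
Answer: 938821/448 ≈ 2095.6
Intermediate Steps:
T = -1 (T = -2 + √(6 - 5) = -2 + √1 = -2 + 1 = -1)
S = 7 (S = -1*7*(-1) = -7*(-1) = 7)
Z(x) = 28*x (Z(x) = 14*(2*x) = 28*x)
S - 1195/Z(-32)*1566 = 7 - 1195/(28*(-32))*1566 = 7 - 1195/(-896)*1566 = 7 - 1195*(-1/896)*1566 = 7 + (1195/896)*1566 = 7 + 935685/448 = 938821/448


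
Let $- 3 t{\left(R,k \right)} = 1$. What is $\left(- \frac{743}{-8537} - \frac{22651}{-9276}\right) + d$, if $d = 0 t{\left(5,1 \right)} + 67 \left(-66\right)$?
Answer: $- \frac{349974431809}{79189212} \approx -4419.5$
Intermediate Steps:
$t{\left(R,k \right)} = - \frac{1}{3}$ ($t{\left(R,k \right)} = \left(- \frac{1}{3}\right) 1 = - \frac{1}{3}$)
$d = -4422$ ($d = 0 \left(- \frac{1}{3}\right) + 67 \left(-66\right) = 0 - 4422 = -4422$)
$\left(- \frac{743}{-8537} - \frac{22651}{-9276}\right) + d = \left(- \frac{743}{-8537} - \frac{22651}{-9276}\right) - 4422 = \left(\left(-743\right) \left(- \frac{1}{8537}\right) - - \frac{22651}{9276}\right) - 4422 = \left(\frac{743}{8537} + \frac{22651}{9276}\right) - 4422 = \frac{200263655}{79189212} - 4422 = - \frac{349974431809}{79189212}$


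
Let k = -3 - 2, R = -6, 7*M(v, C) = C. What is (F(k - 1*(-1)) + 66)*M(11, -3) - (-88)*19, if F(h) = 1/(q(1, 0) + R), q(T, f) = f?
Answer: 23013/14 ≈ 1643.8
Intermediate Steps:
M(v, C) = C/7
k = -5
F(h) = -⅙ (F(h) = 1/(0 - 6) = 1/(-6) = -⅙)
(F(k - 1*(-1)) + 66)*M(11, -3) - (-88)*19 = (-⅙ + 66)*((⅐)*(-3)) - (-88)*19 = (395/6)*(-3/7) - 1*(-1672) = -395/14 + 1672 = 23013/14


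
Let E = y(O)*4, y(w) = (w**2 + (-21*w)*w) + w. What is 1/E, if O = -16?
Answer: -1/20544 ≈ -4.8676e-5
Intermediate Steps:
y(w) = w - 20*w**2 (y(w) = (w**2 - 21*w**2) + w = -20*w**2 + w = w - 20*w**2)
E = -20544 (E = -16*(1 - 20*(-16))*4 = -16*(1 + 320)*4 = -16*321*4 = -5136*4 = -20544)
1/E = 1/(-20544) = -1/20544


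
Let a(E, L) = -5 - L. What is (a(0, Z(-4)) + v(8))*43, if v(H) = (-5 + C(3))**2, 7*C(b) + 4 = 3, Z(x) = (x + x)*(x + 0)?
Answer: -22231/49 ≈ -453.69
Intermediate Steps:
Z(x) = 2*x**2 (Z(x) = (2*x)*x = 2*x**2)
C(b) = -1/7 (C(b) = -4/7 + (1/7)*3 = -4/7 + 3/7 = -1/7)
v(H) = 1296/49 (v(H) = (-5 - 1/7)**2 = (-36/7)**2 = 1296/49)
(a(0, Z(-4)) + v(8))*43 = ((-5 - 2*(-4)**2) + 1296/49)*43 = ((-5 - 2*16) + 1296/49)*43 = ((-5 - 1*32) + 1296/49)*43 = ((-5 - 32) + 1296/49)*43 = (-37 + 1296/49)*43 = -517/49*43 = -22231/49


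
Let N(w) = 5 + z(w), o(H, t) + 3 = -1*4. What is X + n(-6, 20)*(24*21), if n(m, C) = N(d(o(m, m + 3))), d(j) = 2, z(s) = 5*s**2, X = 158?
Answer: 12758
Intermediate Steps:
o(H, t) = -7 (o(H, t) = -3 - 1*4 = -3 - 4 = -7)
N(w) = 5 + 5*w**2
n(m, C) = 25 (n(m, C) = 5 + 5*2**2 = 5 + 5*4 = 5 + 20 = 25)
X + n(-6, 20)*(24*21) = 158 + 25*(24*21) = 158 + 25*504 = 158 + 12600 = 12758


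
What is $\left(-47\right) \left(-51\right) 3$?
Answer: $7191$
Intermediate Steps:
$\left(-47\right) \left(-51\right) 3 = 2397 \cdot 3 = 7191$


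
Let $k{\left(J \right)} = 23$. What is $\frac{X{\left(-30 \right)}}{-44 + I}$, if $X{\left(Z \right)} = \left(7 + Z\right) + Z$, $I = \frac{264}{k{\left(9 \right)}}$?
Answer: $\frac{1219}{748} \approx 1.6297$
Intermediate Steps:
$I = \frac{264}{23} \approx 11.478$
$X{\left(Z \right)} = 7 + 2 Z$
$\frac{X{\left(-30 \right)}}{-44 + I} = \frac{7 + 2 \left(-30\right)}{-44 + \frac{264}{23}} = \frac{7 - 60}{- \frac{748}{23}} = \left(-53\right) \left(- \frac{23}{748}\right) = \frac{1219}{748}$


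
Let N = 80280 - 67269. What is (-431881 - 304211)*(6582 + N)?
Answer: -14422250556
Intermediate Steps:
N = 13011
(-431881 - 304211)*(6582 + N) = (-431881 - 304211)*(6582 + 13011) = -736092*19593 = -14422250556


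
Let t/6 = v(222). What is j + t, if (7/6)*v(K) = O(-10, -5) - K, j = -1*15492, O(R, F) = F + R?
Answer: -116976/7 ≈ -16711.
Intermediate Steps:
j = -15492
v(K) = -90/7 - 6*K/7 (v(K) = 6*((-5 - 10) - K)/7 = 6*(-15 - K)/7 = -90/7 - 6*K/7)
t = -8532/7 (t = 6*(-90/7 - 6/7*222) = 6*(-90/7 - 1332/7) = 6*(-1422/7) = -8532/7 ≈ -1218.9)
j + t = -15492 - 8532/7 = -116976/7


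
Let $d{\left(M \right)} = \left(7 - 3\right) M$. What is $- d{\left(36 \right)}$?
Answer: $-144$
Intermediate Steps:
$d{\left(M \right)} = 4 M$
$- d{\left(36 \right)} = - 4 \cdot 36 = \left(-1\right) 144 = -144$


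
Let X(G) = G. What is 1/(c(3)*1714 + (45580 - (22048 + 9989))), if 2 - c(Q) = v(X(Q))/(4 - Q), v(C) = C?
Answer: 1/11829 ≈ 8.4538e-5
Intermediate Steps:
c(Q) = 2 - Q/(4 - Q)
1/(c(3)*1714 + (45580 - (22048 + 9989))) = 1/(((-8 + 3*3)/(-4 + 3))*1714 + (45580 - (22048 + 9989))) = 1/(((-8 + 9)/(-1))*1714 + (45580 - 1*32037)) = 1/(-1*1*1714 + (45580 - 32037)) = 1/(-1*1714 + 13543) = 1/(-1714 + 13543) = 1/11829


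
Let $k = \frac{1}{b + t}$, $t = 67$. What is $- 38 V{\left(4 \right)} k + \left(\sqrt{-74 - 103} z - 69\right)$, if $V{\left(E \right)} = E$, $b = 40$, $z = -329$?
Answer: $- \frac{7535}{107} - 329 i \sqrt{177} \approx -70.421 - 4377.1 i$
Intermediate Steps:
$k = \frac{1}{107}$ ($k = \frac{1}{40 + 67} = \frac{1}{107} \approx 0.0093458$)
$- 38 V{\left(4 \right)} k + \left(\sqrt{-74 - 103} z - 69\right) = \left(-38\right) 4 \cdot \frac{1}{107} - \left(69 - \sqrt{-74 - 103} \left(-329\right)\right) = \left(-152\right) \frac{1}{107} - \left(69 - \sqrt{-177} \left(-329\right)\right) = - \frac{152}{107} - \left(69 - i \sqrt{177} \left(-329\right)\right) = - \frac{152}{107} - \left(69 + 329 i \sqrt{177}\right) = - \frac{7535}{107} - 329 i \sqrt{177}$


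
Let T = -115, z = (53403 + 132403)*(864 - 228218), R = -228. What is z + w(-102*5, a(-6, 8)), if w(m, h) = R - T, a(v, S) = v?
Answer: -42243737437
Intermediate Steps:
z = -42243737324 (z = 185806*(-227354) = -42243737324)
w(m, h) = -113 (w(m, h) = -228 - 1*(-115) = -228 + 115 = -113)
z + w(-102*5, a(-6, 8)) = -42243737324 - 113 = -42243737437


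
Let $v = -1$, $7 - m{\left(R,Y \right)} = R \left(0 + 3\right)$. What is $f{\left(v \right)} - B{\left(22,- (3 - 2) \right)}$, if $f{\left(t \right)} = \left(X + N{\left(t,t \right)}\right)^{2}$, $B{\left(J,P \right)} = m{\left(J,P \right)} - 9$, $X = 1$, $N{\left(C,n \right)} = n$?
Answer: $68$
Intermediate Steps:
$m{\left(R,Y \right)} = 7 - 3 R$ ($m{\left(R,Y \right)} = 7 - R \left(0 + 3\right) = 7 - R 3 = 7 - 3 R$)
$B{\left(J,P \right)} = -2 - 3 J$ ($B{\left(J,P \right)} = \left(7 - 3 J\right) - 9 = -2 - 3 J$)
$f{\left(t \right)} = \left(1 + t\right)^{2}$
$f{\left(v \right)} - B{\left(22,- (3 - 2) \right)} = \left(1 - 1\right)^{2} - \left(-2 - 66\right) = 0^{2} - \left(-2 - 66\right) = 0 - -68 = 0 + 68 = 68$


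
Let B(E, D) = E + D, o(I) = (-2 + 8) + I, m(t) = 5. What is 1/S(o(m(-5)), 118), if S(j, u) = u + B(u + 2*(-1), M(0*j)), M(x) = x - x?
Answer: 1/234 ≈ 0.0042735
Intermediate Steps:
o(I) = 6 + I
M(x) = 0
B(E, D) = D + E
S(j, u) = -2 + 2*u (S(j, u) = u + (0 + (u + 2*(-1))) = u + (0 + (u - 2)) = u + (0 + (-2 + u)) = u + (-2 + u) = -2 + 2*u)
1/S(o(m(-5)), 118) = 1/(-2 + 2*118) = 1/(-2 + 236) = 1/234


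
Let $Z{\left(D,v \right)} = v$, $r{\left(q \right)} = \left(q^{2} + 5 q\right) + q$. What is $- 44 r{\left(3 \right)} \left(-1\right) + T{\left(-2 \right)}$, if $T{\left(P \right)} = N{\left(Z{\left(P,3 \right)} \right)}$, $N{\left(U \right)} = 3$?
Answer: $1191$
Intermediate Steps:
$r{\left(q \right)} = q^{2} + 6 q$
$T{\left(P \right)} = 3$
$- 44 r{\left(3 \right)} \left(-1\right) + T{\left(-2 \right)} = - 44 \cdot 3 \left(6 + 3\right) \left(-1\right) + 3 = - 44 \cdot 3 \cdot 9 \left(-1\right) + 3 = - 44 \cdot 27 \left(-1\right) + 3 = \left(-44\right) \left(-27\right) + 3 = 1188 + 3 = 1191$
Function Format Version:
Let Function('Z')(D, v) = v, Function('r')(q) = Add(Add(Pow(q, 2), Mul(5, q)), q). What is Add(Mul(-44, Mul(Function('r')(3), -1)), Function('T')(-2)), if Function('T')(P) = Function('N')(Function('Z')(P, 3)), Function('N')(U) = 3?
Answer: 1191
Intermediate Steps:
Function('r')(q) = Add(Pow(q, 2), Mul(6, q))
Function('T')(P) = 3
Add(Mul(-44, Mul(Function('r')(3), -1)), Function('T')(-2)) = Add(Mul(-44, Mul(Mul(3, Add(6, 3)), -1)), 3) = Add(Mul(-44, Mul(Mul(3, 9), -1)), 3) = Add(Mul(-44, Mul(27, -1)), 3) = Add(Mul(-44, -27), 3) = Add(1188, 3) = 1191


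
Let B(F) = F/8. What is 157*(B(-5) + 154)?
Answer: 192639/8 ≈ 24080.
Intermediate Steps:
B(F) = F/8 (B(F) = F*(⅛) = F/8)
157*(B(-5) + 154) = 157*((⅛)*(-5) + 154) = 157*(-5/8 + 154) = 157*(1227/8) = 192639/8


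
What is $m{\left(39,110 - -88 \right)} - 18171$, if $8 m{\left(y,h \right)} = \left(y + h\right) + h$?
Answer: $- \frac{144933}{8} \approx -18117.0$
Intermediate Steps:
$m{\left(y,h \right)} = \frac{h}{4} + \frac{y}{8}$ ($m{\left(y,h \right)} = \frac{\left(y + h\right) + h}{8} = \frac{\left(h + y\right) + h}{8} = \frac{y + 2 h}{8} = \frac{h}{4} + \frac{y}{8}$)
$m{\left(39,110 - -88 \right)} - 18171 = \left(\frac{110 - -88}{4} + \frac{1}{8} \cdot 39\right) - 18171 = \left(\frac{110 + 88}{4} + \frac{39}{8}\right) - 18171 = \left(\frac{1}{4} \cdot 198 + \frac{39}{8}\right) - 18171 = \left(\frac{99}{2} + \frac{39}{8}\right) - 18171 = \frac{435}{8} - 18171 = - \frac{144933}{8}$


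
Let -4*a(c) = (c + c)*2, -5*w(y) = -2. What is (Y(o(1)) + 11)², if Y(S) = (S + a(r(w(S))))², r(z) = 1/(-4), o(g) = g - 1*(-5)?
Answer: 641601/256 ≈ 2506.3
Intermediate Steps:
w(y) = ⅖ (w(y) = -⅕*(-2) = ⅖)
o(g) = 5 + g (o(g) = g + 5 = 5 + g)
r(z) = -¼ (r(z) = 1*(-¼) = -¼)
a(c) = -c (a(c) = -(c + c)*2/4 = -2*c*2/4 = -c)
Y(S) = (¼ + S)² (Y(S) = (S - 1*(-¼))² = (S + ¼)² = (¼ + S)²)
(Y(o(1)) + 11)² = ((1 + 4*(5 + 1))²/16 + 11)² = ((1 + 4*6)²/16 + 11)² = ((1 + 24)²/16 + 11)² = ((1/16)*25² + 11)² = ((1/16)*625 + 11)² = (625/16 + 11)² = (801/16)² = 641601/256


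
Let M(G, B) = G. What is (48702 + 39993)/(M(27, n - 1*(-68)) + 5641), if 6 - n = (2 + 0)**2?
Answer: 88695/5668 ≈ 15.648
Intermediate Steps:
n = 2 (n = 6 - (2 + 0)**2 = 6 - 1*2**2 = 6 - 1*4 = 6 - 4 = 2)
(48702 + 39993)/(M(27, n - 1*(-68)) + 5641) = (48702 + 39993)/(27 + 5641) = 88695/5668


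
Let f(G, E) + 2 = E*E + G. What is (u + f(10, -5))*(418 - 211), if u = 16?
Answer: 10143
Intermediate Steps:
f(G, E) = -2 + G + E² (f(G, E) = -2 + (E*E + G) = -2 + (E² + G) = -2 + (G + E²) = -2 + G + E²)
(u + f(10, -5))*(418 - 211) = (16 + (-2 + 10 + (-5)²))*(418 - 211) = (16 + (-2 + 10 + 25))*207 = (16 + 33)*207 = 49*207 = 10143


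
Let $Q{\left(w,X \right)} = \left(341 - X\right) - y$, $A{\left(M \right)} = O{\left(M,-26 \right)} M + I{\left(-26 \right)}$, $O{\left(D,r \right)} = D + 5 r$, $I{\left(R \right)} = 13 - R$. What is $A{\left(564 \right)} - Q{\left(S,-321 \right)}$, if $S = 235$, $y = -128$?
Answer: $244025$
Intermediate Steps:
$A{\left(M \right)} = 39 + M \left(-130 + M\right)$ ($A{\left(M \right)} = \left(M + 5 \left(-26\right)\right) M + \left(13 - -26\right) = \left(M - 130\right) M + \left(13 + 26\right) = \left(-130 + M\right) M + 39 = M \left(-130 + M\right) + 39 = 39 + M \left(-130 + M\right)$)
$Q{\left(w,X \right)} = 469 - X$ ($Q{\left(w,X \right)} = \left(341 - X\right) - -128 = \left(341 - X\right) + 128 = 469 - X$)
$A{\left(564 \right)} - Q{\left(S,-321 \right)} = \left(39 + 564 \left(-130 + 564\right)\right) - \left(469 - -321\right) = \left(39 + 564 \cdot 434\right) - \left(469 + 321\right) = \left(39 + 244776\right) - 790 = 244815 - 790 = 244025$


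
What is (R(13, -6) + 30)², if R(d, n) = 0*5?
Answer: 900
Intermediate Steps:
R(d, n) = 0
(R(13, -6) + 30)² = (0 + 30)² = 30² = 900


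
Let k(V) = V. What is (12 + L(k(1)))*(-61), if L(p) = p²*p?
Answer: -793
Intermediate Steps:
L(p) = p³
(12 + L(k(1)))*(-61) = (12 + 1³)*(-61) = (12 + 1)*(-61) = 13*(-61) = -793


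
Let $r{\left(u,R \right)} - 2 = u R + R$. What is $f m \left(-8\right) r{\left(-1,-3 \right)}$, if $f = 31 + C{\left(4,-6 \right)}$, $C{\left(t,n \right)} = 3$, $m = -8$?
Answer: $4352$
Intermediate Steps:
$r{\left(u,R \right)} = 2 + R + R u$ ($r{\left(u,R \right)} = 2 + \left(u R + R\right) = 2 + \left(R u + R\right) = 2 + \left(R + R u\right) = 2 + R + R u$)
$f = 34$ ($f = 31 + 3 = 34$)
$f m \left(-8\right) r{\left(-1,-3 \right)} = 34 \left(-8\right) \left(-8\right) \left(2 - 3 - -3\right) = 34 \cdot 64 \left(2 - 3 + 3\right) = 34 \cdot 64 \cdot 2 = 34 \cdot 128 = 4352$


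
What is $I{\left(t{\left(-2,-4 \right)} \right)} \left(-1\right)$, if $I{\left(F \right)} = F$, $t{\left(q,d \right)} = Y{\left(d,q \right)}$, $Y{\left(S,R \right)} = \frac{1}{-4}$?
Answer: $\frac{1}{4} \approx 0.25$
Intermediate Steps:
$Y{\left(S,R \right)} = - \frac{1}{4}$
$t{\left(q,d \right)} = - \frac{1}{4}$
$I{\left(t{\left(-2,-4 \right)} \right)} \left(-1\right) = \left(- \frac{1}{4}\right) \left(-1\right) = \frac{1}{4}$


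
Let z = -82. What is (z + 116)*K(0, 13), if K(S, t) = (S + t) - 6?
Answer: 238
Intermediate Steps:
K(S, t) = -6 + S + t
(z + 116)*K(0, 13) = (-82 + 116)*(-6 + 0 + 13) = 34*7 = 238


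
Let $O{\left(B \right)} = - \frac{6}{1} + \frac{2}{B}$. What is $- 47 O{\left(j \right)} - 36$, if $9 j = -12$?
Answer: $\frac{633}{2} \approx 316.5$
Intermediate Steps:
$j = - \frac{4}{3}$ ($j = \frac{1}{9} \left(-12\right) = - \frac{4}{3} \approx -1.3333$)
$O{\left(B \right)} = -6 + \frac{2}{B}$ ($O{\left(B \right)} = \left(-6\right) 1 + \frac{2}{B} = -6 + \frac{2}{B}$)
$- 47 O{\left(j \right)} - 36 = - 47 \left(-6 + \frac{2}{- \frac{4}{3}}\right) - 36 = - 47 \left(-6 + 2 \left(- \frac{3}{4}\right)\right) - 36 = - 47 \left(-6 - \frac{3}{2}\right) - 36 = \left(-47\right) \left(- \frac{15}{2}\right) - 36 = \frac{705}{2} - 36 = \frac{633}{2}$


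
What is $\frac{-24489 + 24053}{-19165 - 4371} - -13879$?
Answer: $\frac{81664145}{5884} \approx 13879.0$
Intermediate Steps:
$\frac{-24489 + 24053}{-19165 - 4371} - -13879 = - \frac{436}{-23536} + 13879 = \left(-436\right) \left(- \frac{1}{23536}\right) + 13879 = \frac{109}{5884} + 13879 = \frac{81664145}{5884}$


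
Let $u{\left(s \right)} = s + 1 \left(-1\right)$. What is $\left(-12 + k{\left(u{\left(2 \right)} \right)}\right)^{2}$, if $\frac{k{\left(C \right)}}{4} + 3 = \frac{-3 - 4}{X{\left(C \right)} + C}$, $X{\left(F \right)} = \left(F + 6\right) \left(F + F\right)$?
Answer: $\frac{150544}{225} \approx 669.08$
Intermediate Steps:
$X{\left(F \right)} = 2 F \left(6 + F\right)$ ($X{\left(F \right)} = \left(6 + F\right) 2 F = 2 F \left(6 + F\right)$)
$u{\left(s \right)} = -1 + s$ ($u{\left(s \right)} = s - 1 = -1 + s$)
$k{\left(C \right)} = -12 - \frac{28}{C + 2 C \left(6 + C\right)}$ ($k{\left(C \right)} = -12 + 4 \frac{-3 - 4}{2 C \left(6 + C\right) + C} = -12 + 4 \left(- \frac{7}{C + 2 C \left(6 + C\right)}\right) = -12 - \frac{28}{C + 2 C \left(6 + C\right)}$)
$\left(-12 + k{\left(u{\left(2 \right)} \right)}\right)^{2} = \left(-12 + \frac{4 \left(-7 - 39 \left(-1 + 2\right) - 6 \left(-1 + 2\right)^{2}\right)}{\left(-1 + 2\right) \left(13 + 2 \left(-1 + 2\right)\right)}\right)^{2} = \left(-12 + \frac{4 \left(-7 - 39 - 6 \cdot 1^{2}\right)}{1 \left(13 + 2 \cdot 1\right)}\right)^{2} = \left(-12 + 4 \cdot 1 \frac{1}{13 + 2} \left(-7 - 39 - 6\right)\right)^{2} = \left(-12 + 4 \cdot 1 \cdot \frac{1}{15} \left(-7 - 39 - 6\right)\right)^{2} = \left(-12 + 4 \cdot 1 \cdot \frac{1}{15} \left(-52\right)\right)^{2} = \left(-12 - \frac{208}{15}\right)^{2} = \left(- \frac{388}{15}\right)^{2} = \frac{150544}{225}$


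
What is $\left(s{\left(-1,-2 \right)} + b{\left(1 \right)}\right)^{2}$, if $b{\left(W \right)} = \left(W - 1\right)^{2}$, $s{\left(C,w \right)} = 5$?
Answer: $25$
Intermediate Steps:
$b{\left(W \right)} = \left(-1 + W\right)^{2}$
$\left(s{\left(-1,-2 \right)} + b{\left(1 \right)}\right)^{2} = \left(5 + \left(-1 + 1\right)^{2}\right)^{2} = \left(5 + 0^{2}\right)^{2} = \left(5 + 0\right)^{2} = 5^{2} = 25$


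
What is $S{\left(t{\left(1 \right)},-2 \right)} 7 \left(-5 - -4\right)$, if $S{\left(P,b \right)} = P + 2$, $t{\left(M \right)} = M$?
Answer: $-21$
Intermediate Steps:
$S{\left(P,b \right)} = 2 + P$
$S{\left(t{\left(1 \right)},-2 \right)} 7 \left(-5 - -4\right) = \left(2 + 1\right) 7 \left(-5 - -4\right) = 3 \cdot 7 \left(-5 + 4\right) = 21 \left(-1\right) = -21$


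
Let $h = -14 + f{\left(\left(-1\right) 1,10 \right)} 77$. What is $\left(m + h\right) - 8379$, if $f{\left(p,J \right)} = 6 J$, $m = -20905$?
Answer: $-24678$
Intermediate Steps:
$h = 4606$ ($h = -14 + 6 \cdot 10 \cdot 77 = -14 + 60 \cdot 77 = -14 + 4620 = 4606$)
$\left(m + h\right) - 8379 = \left(-20905 + 4606\right) - 8379 = -16299 - 8379 = -24678$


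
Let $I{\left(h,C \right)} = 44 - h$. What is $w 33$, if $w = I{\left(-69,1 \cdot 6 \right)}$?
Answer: $3729$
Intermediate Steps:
$w = 113$ ($w = 44 - -69 = 44 + 69 = 113$)
$w 33 = 113 \cdot 33 = 3729$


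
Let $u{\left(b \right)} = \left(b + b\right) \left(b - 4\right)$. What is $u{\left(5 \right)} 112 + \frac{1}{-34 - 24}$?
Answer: $\frac{64959}{58} \approx 1120.0$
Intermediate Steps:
$u{\left(b \right)} = 2 b \left(-4 + b\right)$
$u{\left(5 \right)} 112 + \frac{1}{-34 - 24} = 2 \cdot 5 \left(-4 + 5\right) 112 + \frac{1}{-34 - 24} = 2 \cdot 5 \cdot 1 \cdot 112 + \frac{1}{-34 - 24} = 10 \cdot 112 + \frac{1}{-58} = 1120 - \frac{1}{58} = \frac{64959}{58}$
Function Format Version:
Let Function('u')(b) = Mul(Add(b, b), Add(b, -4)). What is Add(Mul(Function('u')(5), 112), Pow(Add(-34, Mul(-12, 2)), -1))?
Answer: Rational(64959, 58) ≈ 1120.0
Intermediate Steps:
Function('u')(b) = Mul(2, b, Add(-4, b)) (Function('u')(b) = Mul(Mul(2, b), Add(-4, b)) = Mul(2, b, Add(-4, b)))
Add(Mul(Function('u')(5), 112), Pow(Add(-34, Mul(-12, 2)), -1)) = Add(Mul(Mul(2, 5, Add(-4, 5)), 112), Pow(Add(-34, Mul(-12, 2)), -1)) = Add(Mul(Mul(2, 5, 1), 112), Pow(Add(-34, -24), -1)) = Add(Mul(10, 112), Pow(-58, -1)) = Add(1120, Rational(-1, 58)) = Rational(64959, 58)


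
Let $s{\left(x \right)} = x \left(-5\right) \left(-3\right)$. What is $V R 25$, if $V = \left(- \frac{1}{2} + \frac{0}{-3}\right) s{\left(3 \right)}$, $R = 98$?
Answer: $-55125$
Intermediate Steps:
$s{\left(x \right)} = 15 x$ ($s{\left(x \right)} = - 5 x \left(-3\right) = 15 x$)
$V = - \frac{45}{2}$ ($V = \left(- \frac{1}{2} + \frac{0}{-3}\right) 15 \cdot 3 = \left(\left(-1\right) \frac{1}{2} + 0 \left(- \frac{1}{3}\right)\right) 45 = \left(- \frac{1}{2} + 0\right) 45 = \left(- \frac{1}{2}\right) 45 = - \frac{45}{2} \approx -22.5$)
$V R 25 = \left(- \frac{45}{2}\right) 98 \cdot 25 = \left(-2205\right) 25 = -55125$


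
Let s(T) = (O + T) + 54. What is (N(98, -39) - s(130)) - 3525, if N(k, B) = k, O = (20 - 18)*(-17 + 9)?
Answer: -3595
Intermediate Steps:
O = -16 (O = 2*(-8) = -16)
s(T) = 38 + T (s(T) = (-16 + T) + 54 = 38 + T)
(N(98, -39) - s(130)) - 3525 = (98 - (38 + 130)) - 3525 = (98 - 1*168) - 3525 = (98 - 168) - 3525 = -70 - 3525 = -3595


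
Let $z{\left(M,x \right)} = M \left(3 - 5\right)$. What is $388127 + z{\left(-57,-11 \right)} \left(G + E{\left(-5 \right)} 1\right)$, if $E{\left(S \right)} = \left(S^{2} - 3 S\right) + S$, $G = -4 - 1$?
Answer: $391547$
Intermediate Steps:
$G = -5$ ($G = -4 - 1 = -5$)
$E{\left(S \right)} = S^{2} - 2 S$
$z{\left(M,x \right)} = - 2 M$ ($z{\left(M,x \right)} = M \left(3 - 5\right) = M \left(-2\right) = - 2 M$)
$388127 + z{\left(-57,-11 \right)} \left(G + E{\left(-5 \right)} 1\right) = 388127 + \left(-2\right) \left(-57\right) \left(-5 + - 5 \left(-2 - 5\right) 1\right) = 388127 + 114 \left(-5 + \left(-5\right) \left(-7\right) 1\right) = 388127 + 114 \left(-5 + 35 \cdot 1\right) = 388127 + 114 \left(-5 + 35\right) = 388127 + 114 \cdot 30 = 388127 + 3420 = 391547$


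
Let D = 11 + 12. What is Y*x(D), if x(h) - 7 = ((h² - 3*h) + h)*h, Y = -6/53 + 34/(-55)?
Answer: -23699312/2915 ≈ -8130.1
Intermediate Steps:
D = 23
Y = -2132/2915 (Y = -6*1/53 + 34*(-1/55) = -6/53 - 34/55 = -2132/2915 ≈ -0.73139)
x(h) = 7 + h*(h² - 2*h) (x(h) = 7 + ((h² - 3*h) + h)*h = 7 + (h² - 2*h)*h = 7 + h*(h² - 2*h))
Y*x(D) = -2132*(7 + 23³ - 2*23²)/2915 = -2132*(7 + 12167 - 2*529)/2915 = -2132*(7 + 12167 - 1058)/2915 = -2132/2915*11116 = -23699312/2915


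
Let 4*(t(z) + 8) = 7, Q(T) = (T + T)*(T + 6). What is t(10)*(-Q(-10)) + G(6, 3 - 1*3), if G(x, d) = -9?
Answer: 491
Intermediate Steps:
Q(T) = 2*T*(6 + T) (Q(T) = (2*T)*(6 + T) = 2*T*(6 + T))
t(z) = -25/4 (t(z) = -8 + (¼)*7 = -8 + 7/4 = -25/4)
t(10)*(-Q(-10)) + G(6, 3 - 1*3) = -(-25)*2*(-10)*(6 - 10)/4 - 9 = -(-25)*2*(-10)*(-4)/4 - 9 = -(-25)*80/4 - 9 = -25/4*(-80) - 9 = 500 - 9 = 491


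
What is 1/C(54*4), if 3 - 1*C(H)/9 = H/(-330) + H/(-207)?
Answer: 1265/53487 ≈ 0.023651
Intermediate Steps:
C(H) = 27 + 179*H/2530 (C(H) = 27 - 9*(H/(-330) + H/(-207)) = 27 - 9*(H*(-1/330) + H*(-1/207)) = 27 - 9*(-H/330 - H/207) = 27 - (-179)*H/2530 = 27 + 179*H/2530)
1/C(54*4) = 1/(27 + 179*(54*4)/2530) = 1/(27 + (179/2530)*216) = 1/(27 + 19332/1265) = 1/(53487/1265) = 1265/53487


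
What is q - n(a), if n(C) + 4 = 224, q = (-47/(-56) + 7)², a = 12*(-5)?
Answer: -497199/3136 ≈ -158.55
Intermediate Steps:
a = -60
q = 192721/3136 (q = (-47*(-1/56) + 7)² = (47/56 + 7)² = (439/56)² = 192721/3136 ≈ 61.454)
n(C) = 220 (n(C) = -4 + 224 = 220)
q - n(a) = 192721/3136 - 1*220 = 192721/3136 - 220 = -497199/3136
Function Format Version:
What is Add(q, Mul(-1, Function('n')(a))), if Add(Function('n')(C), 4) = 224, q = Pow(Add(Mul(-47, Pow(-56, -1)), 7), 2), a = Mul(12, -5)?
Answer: Rational(-497199, 3136) ≈ -158.55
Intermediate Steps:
a = -60
q = Rational(192721, 3136) (q = Pow(Add(Mul(-47, Rational(-1, 56)), 7), 2) = Pow(Add(Rational(47, 56), 7), 2) = Pow(Rational(439, 56), 2) = Rational(192721, 3136) ≈ 61.454)
Function('n')(C) = 220 (Function('n')(C) = Add(-4, 224) = 220)
Add(q, Mul(-1, Function('n')(a))) = Add(Rational(192721, 3136), Mul(-1, 220)) = Add(Rational(192721, 3136), -220) = Rational(-497199, 3136)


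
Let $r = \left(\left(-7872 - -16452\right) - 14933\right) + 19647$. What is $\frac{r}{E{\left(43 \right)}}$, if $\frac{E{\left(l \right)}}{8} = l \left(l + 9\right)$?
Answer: $\frac{6647}{8944} \approx 0.74318$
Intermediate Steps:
$E{\left(l \right)} = 8 l \left(9 + l\right)$ ($E{\left(l \right)} = 8 l \left(l + 9\right) = 8 l \left(9 + l\right)$)
$r = 13294$ ($r = \left(\left(-7872 + 16452\right) - 14933\right) + 19647 = \left(8580 - 14933\right) + 19647 = -6353 + 19647 = 13294$)
$\frac{r}{E{\left(43 \right)}} = \frac{13294}{8 \cdot 43 \left(9 + 43\right)} = \frac{13294}{8 \cdot 43 \cdot 52} = \frac{13294}{17888} = 13294 \cdot \frac{1}{17888} = \frac{6647}{8944}$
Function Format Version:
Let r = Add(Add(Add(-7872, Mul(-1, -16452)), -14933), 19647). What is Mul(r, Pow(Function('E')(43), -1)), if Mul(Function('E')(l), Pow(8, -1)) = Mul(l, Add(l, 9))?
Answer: Rational(6647, 8944) ≈ 0.74318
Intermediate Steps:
Function('E')(l) = Mul(8, l, Add(9, l)) (Function('E')(l) = Mul(8, Mul(l, Add(l, 9))) = Mul(8, Mul(l, Add(9, l))) = Mul(8, l, Add(9, l)))
r = 13294 (r = Add(Add(Add(-7872, 16452), -14933), 19647) = Add(Add(8580, -14933), 19647) = Add(-6353, 19647) = 13294)
Mul(r, Pow(Function('E')(43), -1)) = Mul(13294, Pow(Mul(8, 43, Add(9, 43)), -1)) = Mul(13294, Pow(Mul(8, 43, 52), -1)) = Mul(13294, Pow(17888, -1)) = Mul(13294, Rational(1, 17888)) = Rational(6647, 8944)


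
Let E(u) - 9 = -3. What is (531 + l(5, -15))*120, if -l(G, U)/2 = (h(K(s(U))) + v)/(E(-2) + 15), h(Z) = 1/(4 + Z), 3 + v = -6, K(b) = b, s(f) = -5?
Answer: 446840/7 ≈ 63834.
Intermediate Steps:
E(u) = 6 (E(u) = 9 - 3 = 6)
v = -9 (v = -3 - 6 = -9)
l(G, U) = 20/21 (l(G, U) = -2*(1/(4 - 5) - 9)/(6 + 15) = -2*(1/(-1) - 9)/21 = -2*(-1 - 9)/21 = -(-20)/21 = -2*(-10/21) = 20/21)
(531 + l(5, -15))*120 = (531 + 20/21)*120 = (11171/21)*120 = 446840/7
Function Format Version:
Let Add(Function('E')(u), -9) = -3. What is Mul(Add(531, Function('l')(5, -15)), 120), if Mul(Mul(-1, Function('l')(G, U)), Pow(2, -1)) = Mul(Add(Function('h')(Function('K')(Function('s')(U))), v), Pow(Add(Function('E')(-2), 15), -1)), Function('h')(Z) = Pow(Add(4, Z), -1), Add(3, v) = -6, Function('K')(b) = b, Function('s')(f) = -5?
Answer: Rational(446840, 7) ≈ 63834.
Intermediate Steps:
Function('E')(u) = 6 (Function('E')(u) = Add(9, -3) = 6)
v = -9 (v = Add(-3, -6) = -9)
Function('l')(G, U) = Rational(20, 21) (Function('l')(G, U) = Mul(-2, Mul(Add(Pow(Add(4, -5), -1), -9), Pow(Add(6, 15), -1))) = Mul(-2, Mul(Add(Pow(-1, -1), -9), Pow(21, -1))) = Mul(-2, Mul(Add(-1, -9), Rational(1, 21))) = Mul(-2, Mul(-10, Rational(1, 21))) = Mul(-2, Rational(-10, 21)) = Rational(20, 21))
Mul(Add(531, Function('l')(5, -15)), 120) = Mul(Add(531, Rational(20, 21)), 120) = Mul(Rational(11171, 21), 120) = Rational(446840, 7)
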